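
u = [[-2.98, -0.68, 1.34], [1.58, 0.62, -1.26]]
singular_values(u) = [3.92, 0.46]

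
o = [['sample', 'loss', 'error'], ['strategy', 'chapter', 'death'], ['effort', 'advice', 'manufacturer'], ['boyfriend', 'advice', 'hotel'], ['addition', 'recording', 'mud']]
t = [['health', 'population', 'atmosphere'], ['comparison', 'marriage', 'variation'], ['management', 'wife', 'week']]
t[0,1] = 'population'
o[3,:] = ['boyfriend', 'advice', 'hotel']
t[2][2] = 'week'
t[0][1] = 'population'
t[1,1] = 'marriage'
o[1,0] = 'strategy'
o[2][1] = 'advice'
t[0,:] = ['health', 'population', 'atmosphere']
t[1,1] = 'marriage'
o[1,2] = 'death'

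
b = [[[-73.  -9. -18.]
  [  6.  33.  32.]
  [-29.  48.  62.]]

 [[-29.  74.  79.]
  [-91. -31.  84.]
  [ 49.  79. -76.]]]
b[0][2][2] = 62.0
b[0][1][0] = 6.0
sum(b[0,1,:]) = 71.0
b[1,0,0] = -29.0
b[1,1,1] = -31.0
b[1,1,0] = -91.0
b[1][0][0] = -29.0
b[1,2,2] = -76.0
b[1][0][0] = -29.0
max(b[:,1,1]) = 33.0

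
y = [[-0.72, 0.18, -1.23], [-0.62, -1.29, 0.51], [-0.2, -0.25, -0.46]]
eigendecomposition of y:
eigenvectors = [[(-0.37+0j),-0.68-0.11j,(-0.68+0.11j)], [-0.87+0.00j,(0.69+0j),(0.69-0j)], [(-0.32+0j),(0.18+0.12j),0.18-0.12j]]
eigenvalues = [(-1.37+0j), (-0.55+0.18j), (-0.55-0.18j)]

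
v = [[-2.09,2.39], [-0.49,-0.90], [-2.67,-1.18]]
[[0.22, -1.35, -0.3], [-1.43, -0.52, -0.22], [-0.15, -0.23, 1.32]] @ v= [[1.0, 2.09],  [3.83, -2.69],  [-3.1, -1.71]]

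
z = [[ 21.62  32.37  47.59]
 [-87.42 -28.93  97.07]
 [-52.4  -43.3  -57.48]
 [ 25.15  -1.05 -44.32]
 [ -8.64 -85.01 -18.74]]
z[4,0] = -8.64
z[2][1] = -43.3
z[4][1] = -85.01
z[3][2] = -44.32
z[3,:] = [25.15, -1.05, -44.32]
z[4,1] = -85.01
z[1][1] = -28.93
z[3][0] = 25.15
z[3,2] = -44.32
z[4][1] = -85.01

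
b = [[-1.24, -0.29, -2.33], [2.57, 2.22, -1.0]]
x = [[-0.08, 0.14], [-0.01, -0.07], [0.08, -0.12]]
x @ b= [[0.46, 0.33, 0.05], [-0.17, -0.15, 0.09], [-0.41, -0.29, -0.07]]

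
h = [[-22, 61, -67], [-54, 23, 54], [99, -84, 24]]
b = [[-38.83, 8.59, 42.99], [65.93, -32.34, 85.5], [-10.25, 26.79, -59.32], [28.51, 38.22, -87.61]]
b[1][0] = 65.93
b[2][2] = -59.32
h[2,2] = 24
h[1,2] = 54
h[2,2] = 24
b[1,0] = 65.93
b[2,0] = -10.25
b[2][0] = -10.25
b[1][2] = 85.5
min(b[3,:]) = -87.61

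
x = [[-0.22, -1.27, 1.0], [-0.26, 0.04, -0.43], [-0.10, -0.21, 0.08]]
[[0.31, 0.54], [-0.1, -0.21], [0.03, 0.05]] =x @ [[-0.00, -0.02], [-0.07, -0.02], [0.22, 0.51]]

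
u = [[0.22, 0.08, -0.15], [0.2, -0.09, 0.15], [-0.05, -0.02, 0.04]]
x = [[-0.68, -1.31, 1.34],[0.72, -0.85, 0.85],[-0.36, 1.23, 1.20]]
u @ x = [[-0.04, -0.54, 0.18],[-0.25, -0.00, 0.37],[0.01, 0.13, -0.04]]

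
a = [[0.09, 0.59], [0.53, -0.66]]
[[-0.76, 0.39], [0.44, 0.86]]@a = [[0.14, -0.71],[0.50, -0.31]]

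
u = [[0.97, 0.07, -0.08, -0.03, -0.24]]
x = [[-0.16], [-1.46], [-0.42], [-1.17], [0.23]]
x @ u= [[-0.16, -0.01, 0.01, 0.0, 0.04], [-1.42, -0.10, 0.12, 0.04, 0.35], [-0.41, -0.03, 0.03, 0.01, 0.1], [-1.13, -0.08, 0.09, 0.04, 0.28], [0.22, 0.02, -0.02, -0.01, -0.06]]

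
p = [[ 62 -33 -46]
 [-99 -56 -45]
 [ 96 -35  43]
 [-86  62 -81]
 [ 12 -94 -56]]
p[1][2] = -45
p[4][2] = -56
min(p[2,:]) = -35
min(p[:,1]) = -94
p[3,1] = 62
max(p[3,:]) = 62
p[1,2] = -45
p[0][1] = -33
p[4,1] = -94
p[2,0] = 96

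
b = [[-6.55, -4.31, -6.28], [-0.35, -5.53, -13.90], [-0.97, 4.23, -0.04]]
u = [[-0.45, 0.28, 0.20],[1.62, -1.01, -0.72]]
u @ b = [[2.66, 1.24, -1.07], [-9.56, -4.44, 3.89]]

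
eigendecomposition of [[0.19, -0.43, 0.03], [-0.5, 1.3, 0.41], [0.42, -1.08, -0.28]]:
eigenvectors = [[0.33+0.00j,(0.92+0j),0.92-0.00j], [-0.71+0.00j,0.37-0.04j,0.37+0.04j], [0.62+0.00j,(-0.02+0.13j),(-0.02-0.13j)]]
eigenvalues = [(1.17+0j), (0.02+0.02j), (0.02-0.02j)]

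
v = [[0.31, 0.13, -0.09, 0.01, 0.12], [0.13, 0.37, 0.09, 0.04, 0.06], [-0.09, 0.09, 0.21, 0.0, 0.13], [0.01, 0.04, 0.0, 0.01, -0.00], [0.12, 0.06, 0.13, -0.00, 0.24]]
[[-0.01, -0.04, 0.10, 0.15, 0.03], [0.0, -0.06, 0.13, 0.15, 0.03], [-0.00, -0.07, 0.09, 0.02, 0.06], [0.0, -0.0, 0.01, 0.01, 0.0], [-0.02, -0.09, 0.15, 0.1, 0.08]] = v@ [[-0.09, 0.16, 0.07, 0.38, 0.03],[0.02, -0.22, 0.21, 0.23, -0.00],[-0.08, 0.10, 0.07, 0.11, 0.13],[0.3, 0.39, 0.17, 0.07, 0.09],[0.02, -0.47, 0.49, 0.1, 0.26]]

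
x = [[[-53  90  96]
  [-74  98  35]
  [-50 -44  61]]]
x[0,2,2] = 61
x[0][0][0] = -53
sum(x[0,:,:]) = 159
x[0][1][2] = 35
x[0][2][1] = -44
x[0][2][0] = -50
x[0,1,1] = 98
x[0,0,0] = -53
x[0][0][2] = 96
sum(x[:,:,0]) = -177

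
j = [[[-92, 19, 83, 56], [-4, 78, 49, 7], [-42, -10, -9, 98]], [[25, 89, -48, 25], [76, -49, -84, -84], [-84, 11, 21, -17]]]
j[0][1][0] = -4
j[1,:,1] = [89, -49, 11]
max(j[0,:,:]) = 98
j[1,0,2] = -48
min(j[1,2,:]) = -84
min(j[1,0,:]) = -48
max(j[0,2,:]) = 98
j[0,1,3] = 7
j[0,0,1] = 19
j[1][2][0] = -84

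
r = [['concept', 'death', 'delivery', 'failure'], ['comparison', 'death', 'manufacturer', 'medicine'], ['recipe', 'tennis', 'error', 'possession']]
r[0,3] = 'failure'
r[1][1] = 'death'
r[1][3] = 'medicine'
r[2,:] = ['recipe', 'tennis', 'error', 'possession']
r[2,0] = 'recipe'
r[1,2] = 'manufacturer'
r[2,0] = 'recipe'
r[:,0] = ['concept', 'comparison', 'recipe']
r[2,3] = 'possession'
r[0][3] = 'failure'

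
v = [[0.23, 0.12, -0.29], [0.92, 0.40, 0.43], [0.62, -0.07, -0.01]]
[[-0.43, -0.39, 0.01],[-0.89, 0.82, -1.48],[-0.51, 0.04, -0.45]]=v@[[-0.89,0.11,-0.82], [-0.71,0.18,-0.75], [0.5,1.5,-1.0]]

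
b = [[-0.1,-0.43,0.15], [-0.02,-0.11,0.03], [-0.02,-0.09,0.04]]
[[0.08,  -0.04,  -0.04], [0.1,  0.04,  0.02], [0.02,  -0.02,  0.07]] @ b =[[-0.01, -0.03, 0.01], [-0.01, -0.05, 0.02], [-0.00, -0.01, 0.01]]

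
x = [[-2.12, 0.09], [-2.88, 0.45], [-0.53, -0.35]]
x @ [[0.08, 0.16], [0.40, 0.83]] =[[-0.13, -0.26], [-0.05, -0.09], [-0.18, -0.38]]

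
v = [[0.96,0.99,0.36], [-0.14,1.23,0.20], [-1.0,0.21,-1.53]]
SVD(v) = [[-0.57, 0.46, -0.68], [-0.21, 0.72, 0.66], [0.79, 0.52, -0.31]] @ diag([2.071468804081261, 1.5396261814133367, 0.5721610046348253]) @ [[-0.63, -0.32, -0.71], [-0.12, 0.94, -0.32], [-0.77, 0.12, 0.63]]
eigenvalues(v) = [(-1.43+0j), (1.05+0.43j), (1.05-0.43j)]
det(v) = -1.82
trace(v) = 0.66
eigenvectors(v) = [[(0.12+0j), -0.86+0.00j, -0.86-0.00j], [0.08+0.00j, (-0.19-0.35j), -0.19+0.35j], [-0.99+0.00j, 0.31-0.08j, 0.31+0.08j]]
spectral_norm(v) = 2.07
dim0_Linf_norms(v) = [1.0, 1.23, 1.53]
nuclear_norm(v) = 4.18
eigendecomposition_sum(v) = [[(0.07-0j), -0.04+0.00j, 0.17-0.00j], [0.05-0.00j, (-0.03+0j), 0.12-0.00j], [-0.60+0.00j, (0.34-0j), (-1.47+0j)]] + [[(0.45+0.48j), 0.51-1.30j, 0.09-0.05j], [(-0.09+0.28j), 0.63-0.07j, 0.04+0.03j], [-0.20-0.13j, -0.06+0.51j, -0.03+0.03j]] + [[0.45-0.48j, (0.51+1.3j), (0.09+0.05j)], [-0.09-0.28j, (0.63+0.07j), 0.04-0.03j], [(-0.2+0.13j), (-0.06-0.51j), -0.03-0.03j]]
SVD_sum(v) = [[0.74, 0.37, 0.83], [0.28, 0.14, 0.31], [-1.04, -0.52, -1.16]] + [[-0.08, 0.66, -0.22], [-0.13, 1.04, -0.35], [-0.10, 0.75, -0.25]] + [[0.30, -0.05, -0.25],[-0.29, 0.04, 0.24],[0.14, -0.02, -0.11]]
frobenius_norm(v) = 2.64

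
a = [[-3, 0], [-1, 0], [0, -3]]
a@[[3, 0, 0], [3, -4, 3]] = [[-9, 0, 0], [-3, 0, 0], [-9, 12, -9]]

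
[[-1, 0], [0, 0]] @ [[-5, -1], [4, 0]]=[[5, 1], [0, 0]]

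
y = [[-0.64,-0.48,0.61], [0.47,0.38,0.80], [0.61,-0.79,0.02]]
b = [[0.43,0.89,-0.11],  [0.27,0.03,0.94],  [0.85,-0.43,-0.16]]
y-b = [[-1.07, -1.37, 0.72], [0.2, 0.35, -0.14], [-0.24, -0.36, 0.18]]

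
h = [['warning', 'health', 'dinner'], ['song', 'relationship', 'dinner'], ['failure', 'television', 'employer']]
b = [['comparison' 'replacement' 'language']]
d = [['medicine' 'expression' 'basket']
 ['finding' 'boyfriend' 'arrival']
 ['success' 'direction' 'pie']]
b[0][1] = 'replacement'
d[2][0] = 'success'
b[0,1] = 'replacement'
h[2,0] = 'failure'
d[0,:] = ['medicine', 'expression', 'basket']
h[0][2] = 'dinner'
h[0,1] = 'health'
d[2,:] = ['success', 'direction', 'pie']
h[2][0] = 'failure'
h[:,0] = ['warning', 'song', 'failure']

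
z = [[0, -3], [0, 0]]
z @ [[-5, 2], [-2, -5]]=[[6, 15], [0, 0]]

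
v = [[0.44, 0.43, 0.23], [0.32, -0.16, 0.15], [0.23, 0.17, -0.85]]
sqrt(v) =[[(0.64+0.13j),0.36-0.25j,0.13-0.14j], [(0.27-0.18j),(0.15+0.48j),(0.06-0.09j)], [0.13-0.14j,0.07-0.10j,0.03+0.92j]]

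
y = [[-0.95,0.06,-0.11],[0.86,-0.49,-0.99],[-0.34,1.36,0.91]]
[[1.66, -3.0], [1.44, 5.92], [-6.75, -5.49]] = y @ [[-1.98, 3.31], [-4.99, -1.7], [-0.70, -2.26]]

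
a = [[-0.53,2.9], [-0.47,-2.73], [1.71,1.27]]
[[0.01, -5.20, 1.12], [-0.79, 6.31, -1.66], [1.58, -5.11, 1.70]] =a @ [[0.81, -1.46, 0.62], [0.15, -2.06, 0.50]]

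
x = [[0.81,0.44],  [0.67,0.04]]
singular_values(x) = [1.12, 0.24]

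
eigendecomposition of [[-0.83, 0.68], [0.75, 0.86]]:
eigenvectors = [[-0.93,-0.33], [0.36,-0.94]]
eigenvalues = [-1.09, 1.12]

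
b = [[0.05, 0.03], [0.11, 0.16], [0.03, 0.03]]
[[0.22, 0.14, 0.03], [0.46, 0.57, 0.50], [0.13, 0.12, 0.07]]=b @[[4.62, 1.23, -2.25], [-0.27, 2.69, 4.67]]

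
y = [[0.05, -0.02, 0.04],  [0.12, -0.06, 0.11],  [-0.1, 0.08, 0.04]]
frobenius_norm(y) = 0.23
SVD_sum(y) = [[0.05, -0.03, 0.03],[0.13, -0.08, 0.07],[-0.08, 0.05, -0.04]] + [[-0.00, 0.01, 0.01], [-0.01, 0.02, 0.04], [-0.02, 0.03, 0.08]] + [[0.0,0.0,-0.00],[-0.0,-0.0,0.0],[0.00,0.00,-0.00]]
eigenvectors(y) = [[0.27, 0.6, 0.3], [0.88, 0.79, 0.72], [-0.39, -0.11, 0.62]]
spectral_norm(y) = 0.20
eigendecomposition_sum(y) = [[0.04, -0.03, 0.01], [0.13, -0.09, 0.04], [-0.06, 0.04, -0.02]] + [[0.03,-0.01,-0.00],[0.04,-0.01,-0.0],[-0.01,0.00,0.00]] + [[-0.02, 0.02, 0.03], [-0.05, 0.04, 0.07], [-0.04, 0.04, 0.06]]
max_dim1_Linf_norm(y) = 0.12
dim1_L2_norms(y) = [0.07, 0.17, 0.13]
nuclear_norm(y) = 0.31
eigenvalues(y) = [-0.07, 0.02, 0.08]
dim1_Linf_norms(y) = [0.05, 0.12, 0.1]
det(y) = -0.00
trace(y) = 0.03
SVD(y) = [[-0.32, -0.16, 0.94],[-0.81, -0.46, -0.35],[0.49, -0.87, 0.02]] @ diag([0.20497846260428923, 0.10276815854360567, 0.004747152613762395]) @ [[-0.79,0.46,-0.4], [0.24,-0.38,-0.89], [0.56,0.8,-0.19]]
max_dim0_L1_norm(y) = 0.27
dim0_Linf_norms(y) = [0.12, 0.08, 0.11]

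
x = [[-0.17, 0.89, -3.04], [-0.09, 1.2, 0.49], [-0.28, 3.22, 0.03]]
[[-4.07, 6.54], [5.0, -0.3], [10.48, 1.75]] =x@[[-0.14, -0.59], [3.22, 0.51], [2.29, -1.97]]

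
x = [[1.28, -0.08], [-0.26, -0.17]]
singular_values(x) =[1.31, 0.18]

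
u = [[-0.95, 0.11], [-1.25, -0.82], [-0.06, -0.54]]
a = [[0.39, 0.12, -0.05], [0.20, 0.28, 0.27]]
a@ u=[[-0.52, -0.03], [-0.56, -0.35]]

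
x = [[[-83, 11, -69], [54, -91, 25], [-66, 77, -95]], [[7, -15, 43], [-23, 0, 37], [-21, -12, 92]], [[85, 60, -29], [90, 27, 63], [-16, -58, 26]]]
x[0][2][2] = -95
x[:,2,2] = [-95, 92, 26]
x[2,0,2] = -29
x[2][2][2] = 26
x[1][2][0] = -21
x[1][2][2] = 92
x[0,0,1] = 11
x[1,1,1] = 0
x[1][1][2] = 37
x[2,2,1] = -58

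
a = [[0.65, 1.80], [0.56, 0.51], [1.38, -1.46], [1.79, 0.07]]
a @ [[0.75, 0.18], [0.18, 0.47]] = [[0.81,0.96], [0.51,0.34], [0.77,-0.44], [1.36,0.36]]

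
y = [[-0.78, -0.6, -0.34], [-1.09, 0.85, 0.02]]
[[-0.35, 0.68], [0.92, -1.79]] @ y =[[-0.47,0.79,0.13],[1.23,-2.07,-0.35]]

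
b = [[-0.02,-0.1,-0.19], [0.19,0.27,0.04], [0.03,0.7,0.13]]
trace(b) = 0.38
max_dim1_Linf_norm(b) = 0.7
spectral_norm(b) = 0.78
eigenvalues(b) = [(-0.18+0j), (0.28+0.21j), (0.28-0.21j)]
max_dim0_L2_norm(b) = 0.76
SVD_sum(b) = [[-0.02,-0.14,-0.03], [0.04,0.29,0.06], [0.09,0.69,0.15]] + [[0.08, 0.01, -0.10],[0.07, 0.01, -0.09],[-0.01, -0.00, 0.02]] + [[-0.08, 0.02, -0.06], [0.08, -0.03, 0.06], [-0.05, 0.02, -0.04]]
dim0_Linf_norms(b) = [0.19, 0.7, 0.19]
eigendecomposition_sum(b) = [[-0.08+0.00j,0.07-0.00j,(-0.06+0j)],[0.04-0.00j,(-0.04+0j),(0.03-0j)],[-0.08+0.00j,(0.08-0j),-0.06+0.00j]] + [[0.03+0.13j, -0.09+0.23j, -0.07-0.01j], [0.07-0.03j, 0.15+0.02j, 0.01+0.04j], [0.06-0.21j, (0.31-0.28j), (0.1+0.06j)]] + [[0.03-0.13j, (-0.09-0.23j), (-0.07+0.01j)], [(0.07+0.03j), 0.15-0.02j, 0.01-0.04j], [(0.06+0.21j), (0.31+0.28j), 0.10-0.06j]]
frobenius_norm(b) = 0.82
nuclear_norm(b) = 1.11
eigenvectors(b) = [[0.63+0.00j, (0.43-0.22j), (0.43+0.22j)], [(-0.33+0j), (-0.19-0.24j), (-0.19+0.24j)], [0.70+0.00j, (-0.82+0j), (-0.82-0j)]]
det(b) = -0.02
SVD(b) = [[-0.18, 0.75, -0.64], [0.38, 0.65, 0.65], [0.91, -0.12, -0.40]] @ diag([0.7808485611412702, 0.16953482902843134, 0.16258372092527634]) @ [[0.13, 0.97, 0.21], [0.62, 0.09, -0.78], [0.77, -0.24, 0.59]]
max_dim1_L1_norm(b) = 0.86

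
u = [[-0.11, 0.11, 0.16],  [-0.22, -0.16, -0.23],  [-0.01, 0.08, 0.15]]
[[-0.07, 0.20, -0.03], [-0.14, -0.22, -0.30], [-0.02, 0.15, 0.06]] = u @ [[0.66, -0.21, 0.93], [0.48, 0.92, -0.21], [-0.34, 0.50, 0.57]]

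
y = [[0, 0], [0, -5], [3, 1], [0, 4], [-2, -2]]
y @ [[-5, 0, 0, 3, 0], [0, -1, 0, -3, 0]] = [[0, 0, 0, 0, 0], [0, 5, 0, 15, 0], [-15, -1, 0, 6, 0], [0, -4, 0, -12, 0], [10, 2, 0, 0, 0]]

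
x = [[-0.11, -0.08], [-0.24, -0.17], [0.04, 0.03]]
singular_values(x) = [0.33, 0.0]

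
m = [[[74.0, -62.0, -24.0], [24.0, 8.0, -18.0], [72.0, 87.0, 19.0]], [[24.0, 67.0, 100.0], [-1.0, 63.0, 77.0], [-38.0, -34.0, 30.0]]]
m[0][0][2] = -24.0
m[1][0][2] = 100.0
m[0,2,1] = 87.0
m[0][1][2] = -18.0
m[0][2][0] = 72.0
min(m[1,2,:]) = -38.0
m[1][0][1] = 67.0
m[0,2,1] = 87.0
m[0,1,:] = [24.0, 8.0, -18.0]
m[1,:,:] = [[24.0, 67.0, 100.0], [-1.0, 63.0, 77.0], [-38.0, -34.0, 30.0]]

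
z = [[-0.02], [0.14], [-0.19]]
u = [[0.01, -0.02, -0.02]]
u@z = [[0.0]]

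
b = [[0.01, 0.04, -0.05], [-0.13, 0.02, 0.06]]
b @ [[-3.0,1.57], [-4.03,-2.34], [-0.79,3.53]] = [[-0.15,-0.25], [0.26,-0.04]]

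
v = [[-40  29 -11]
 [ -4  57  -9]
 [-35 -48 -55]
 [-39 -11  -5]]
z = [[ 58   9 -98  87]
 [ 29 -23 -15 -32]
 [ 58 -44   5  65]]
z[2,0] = 58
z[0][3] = 87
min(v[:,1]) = -48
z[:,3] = [87, -32, 65]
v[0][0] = -40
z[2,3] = 65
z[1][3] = -32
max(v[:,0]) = -4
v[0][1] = 29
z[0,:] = [58, 9, -98, 87]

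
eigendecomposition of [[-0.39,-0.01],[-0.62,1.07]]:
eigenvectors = [[-0.92, 0.01],[-0.39, -1.00]]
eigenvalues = [-0.39, 1.07]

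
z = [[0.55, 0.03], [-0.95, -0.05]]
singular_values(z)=[1.1, 0.0]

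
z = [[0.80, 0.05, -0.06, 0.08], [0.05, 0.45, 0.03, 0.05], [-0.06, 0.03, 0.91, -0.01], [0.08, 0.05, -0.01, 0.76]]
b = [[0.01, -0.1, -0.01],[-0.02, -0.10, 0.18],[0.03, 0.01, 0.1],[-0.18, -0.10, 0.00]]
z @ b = [[-0.01,-0.09,-0.00], [-0.02,-0.05,0.08], [0.03,0.01,0.10], [-0.14,-0.09,0.01]]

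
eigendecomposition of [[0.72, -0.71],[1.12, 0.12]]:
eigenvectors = [[0.21+0.59j, (0.21-0.59j)], [(0.78+0j), 0.78-0.00j]]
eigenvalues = [(0.42+0.84j), (0.42-0.84j)]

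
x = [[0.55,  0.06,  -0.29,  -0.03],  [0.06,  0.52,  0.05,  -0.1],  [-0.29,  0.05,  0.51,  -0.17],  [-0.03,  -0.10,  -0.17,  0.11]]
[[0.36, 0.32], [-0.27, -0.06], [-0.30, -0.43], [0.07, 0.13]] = x @ [[0.64,0.36], [-0.57,-0.01], [-0.15,-0.47], [0.03,0.53]]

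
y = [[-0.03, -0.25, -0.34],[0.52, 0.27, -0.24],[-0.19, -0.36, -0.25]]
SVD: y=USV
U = [[-0.32,  -0.65,  -0.69], [0.75,  -0.62,  0.23], [-0.58,  -0.44,  0.69]]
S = [0.71, 0.55, 0.02]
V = [[0.72, 0.69, 0.1], [-0.4, 0.28, 0.87], [0.57, -0.67, 0.48]]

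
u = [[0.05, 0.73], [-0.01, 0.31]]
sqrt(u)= [[0.25, 0.90],  [-0.01, 0.57]]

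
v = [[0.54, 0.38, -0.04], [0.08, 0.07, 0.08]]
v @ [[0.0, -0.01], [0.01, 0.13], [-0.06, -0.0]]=[[0.01, 0.04], [-0.00, 0.01]]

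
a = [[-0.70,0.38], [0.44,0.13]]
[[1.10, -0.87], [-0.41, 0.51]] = a@[[-1.16,1.19], [0.75,-0.11]]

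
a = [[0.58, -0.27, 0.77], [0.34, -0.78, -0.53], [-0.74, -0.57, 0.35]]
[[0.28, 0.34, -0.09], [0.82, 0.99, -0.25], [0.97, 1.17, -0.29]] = a@[[-0.28, -0.34, 0.08], [-1.26, -1.52, 0.38], [0.13, 0.16, -0.04]]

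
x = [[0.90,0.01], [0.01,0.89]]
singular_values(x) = [0.91, 0.88]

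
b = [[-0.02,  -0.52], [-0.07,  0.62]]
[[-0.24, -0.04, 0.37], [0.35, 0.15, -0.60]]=b @ [[-0.62,  -1.15,  1.68], [0.49,  0.12,  -0.78]]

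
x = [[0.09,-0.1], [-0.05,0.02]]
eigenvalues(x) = [0.13, -0.02]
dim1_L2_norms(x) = [0.13, 0.05]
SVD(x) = [[-0.94, 0.35], [0.35, 0.94]] @ diag([0.14317995665420707, 0.022349496918261387]) @ [[-0.71, 0.7], [-0.70, -0.71]]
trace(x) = 0.11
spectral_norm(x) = 0.14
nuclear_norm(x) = 0.17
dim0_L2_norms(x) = [0.1, 0.1]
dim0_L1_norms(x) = [0.14, 0.12]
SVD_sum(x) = [[0.1,-0.09], [-0.04,0.03]] + [[-0.01, -0.01], [-0.01, -0.01]]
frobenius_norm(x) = 0.14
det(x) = -0.00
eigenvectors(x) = [[0.92, 0.66],[-0.4, 0.75]]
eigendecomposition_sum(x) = [[0.1, -0.08],[-0.04, 0.04]] + [[-0.01, -0.02],  [-0.01, -0.02]]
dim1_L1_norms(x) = [0.19, 0.07]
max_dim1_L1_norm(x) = 0.19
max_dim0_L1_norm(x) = 0.14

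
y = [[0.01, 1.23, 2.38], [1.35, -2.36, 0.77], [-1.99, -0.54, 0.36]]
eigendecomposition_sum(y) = [[(0.2+0.98j), (0.15+0.35j), 1.16-0.21j], [0.15+0.39j, (0.08+0.14j), 0.47-0.16j], [(-0.96+0.17j), (-0.35+0.13j), (0.17+1.14j)]] + [[(0.2-0.98j), 0.15-0.35j, 1.16+0.21j],[(0.15-0.39j), 0.08-0.14j, (0.47+0.16j)],[(-0.96-0.17j), -0.35-0.13j, (0.17-1.14j)]] + [[-0.39-0.00j, (0.94-0j), 0.06-0.00j], [1.05+0.00j, (-2.53+0j), (-0.17+0j)], [-0.06-0.00j, (0.15-0j), 0.01-0.00j]]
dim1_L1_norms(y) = [3.62, 4.48, 2.89]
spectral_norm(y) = 2.99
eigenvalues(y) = [(0.46+2.25j), (0.46-2.25j), (-2.91+0j)]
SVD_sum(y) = [[-0.8, 1.27, 0.34],[1.29, -2.04, -0.55],[-0.35, 0.55, 0.15]] + [[0.88,0.01,2.01], [0.50,0.01,1.13], [-0.19,-0.0,-0.43]] + [[-0.07, -0.05, 0.03],[-0.44, -0.33, 0.19],[-1.45, -1.09, 0.64]]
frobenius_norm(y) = 4.42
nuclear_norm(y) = 7.56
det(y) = -15.40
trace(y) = -1.99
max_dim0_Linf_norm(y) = 2.38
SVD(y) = [[0.51, 0.86, 0.04], [-0.83, 0.48, 0.29], [0.22, -0.18, 0.96]] @ diag([2.991833010002214, 2.558242485074928, 2.011971825801432]) @ [[-0.52, 0.82, 0.22],[0.40, 0.01, 0.92],[-0.75, -0.57, 0.33]]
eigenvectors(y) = [[(0.68+0j), 0.68-0.00j, -0.35+0.00j], [0.29-0.05j, 0.29+0.05j, (0.94+0j)], [(-0.02+0.67j), (-0.02-0.67j), -0.06+0.00j]]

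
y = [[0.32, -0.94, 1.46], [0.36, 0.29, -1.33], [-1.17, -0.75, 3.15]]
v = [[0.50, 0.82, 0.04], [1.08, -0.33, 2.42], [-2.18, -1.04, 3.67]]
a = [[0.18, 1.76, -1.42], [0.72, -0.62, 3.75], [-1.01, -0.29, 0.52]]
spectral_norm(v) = 4.74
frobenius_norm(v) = 5.23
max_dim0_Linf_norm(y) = 3.15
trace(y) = 3.76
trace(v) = 3.84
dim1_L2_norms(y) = [1.77, 1.41, 3.44]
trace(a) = 0.08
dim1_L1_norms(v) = [1.36, 3.83, 6.89]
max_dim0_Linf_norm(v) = 3.67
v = a + y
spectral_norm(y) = 4.01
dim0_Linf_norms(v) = [2.18, 1.04, 3.67]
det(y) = -0.32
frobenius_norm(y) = 4.12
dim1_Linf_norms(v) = [0.82, 2.42, 3.67]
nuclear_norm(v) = 7.54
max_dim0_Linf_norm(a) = 3.75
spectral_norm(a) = 4.27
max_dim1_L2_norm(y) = 3.44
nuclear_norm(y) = 5.04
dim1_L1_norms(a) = [3.36, 5.09, 1.82]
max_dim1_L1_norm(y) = 5.07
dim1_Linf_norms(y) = [1.46, 1.33, 3.15]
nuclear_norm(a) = 6.73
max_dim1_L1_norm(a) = 5.09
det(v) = -7.00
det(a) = -6.00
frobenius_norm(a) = 4.64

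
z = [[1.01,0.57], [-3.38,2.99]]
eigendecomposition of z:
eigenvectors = [[-0.27+0.27j, (-0.27-0.27j)], [(-0.93+0j), (-0.93-0j)]]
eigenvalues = [(2+0.97j), (2-0.97j)]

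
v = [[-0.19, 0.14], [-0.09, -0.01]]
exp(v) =[[0.82, 0.13], [-0.08, 0.98]]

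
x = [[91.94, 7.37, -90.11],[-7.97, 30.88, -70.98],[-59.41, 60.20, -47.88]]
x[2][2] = -47.88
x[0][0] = 91.94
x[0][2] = -90.11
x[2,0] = -59.41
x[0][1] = 7.37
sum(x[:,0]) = 24.560000000000002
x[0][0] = 91.94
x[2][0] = -59.41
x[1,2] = -70.98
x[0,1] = 7.37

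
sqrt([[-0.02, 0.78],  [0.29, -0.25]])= [[(0.37+0.3j), 0.47-0.63j], [(0.18-0.23j), (0.23+0.49j)]]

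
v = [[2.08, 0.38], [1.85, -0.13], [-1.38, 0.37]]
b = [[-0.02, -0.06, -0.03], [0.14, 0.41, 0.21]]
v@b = [[0.01,0.03,0.02], [-0.06,-0.16,-0.08], [0.08,0.23,0.12]]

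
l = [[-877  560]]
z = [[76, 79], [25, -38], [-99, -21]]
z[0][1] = 79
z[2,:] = [-99, -21]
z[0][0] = 76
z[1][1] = -38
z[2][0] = -99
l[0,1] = 560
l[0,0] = -877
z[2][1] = -21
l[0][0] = -877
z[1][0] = 25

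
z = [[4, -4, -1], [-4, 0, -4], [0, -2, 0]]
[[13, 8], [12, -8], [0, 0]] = z @ [[2, 2], [0, 0], [-5, 0]]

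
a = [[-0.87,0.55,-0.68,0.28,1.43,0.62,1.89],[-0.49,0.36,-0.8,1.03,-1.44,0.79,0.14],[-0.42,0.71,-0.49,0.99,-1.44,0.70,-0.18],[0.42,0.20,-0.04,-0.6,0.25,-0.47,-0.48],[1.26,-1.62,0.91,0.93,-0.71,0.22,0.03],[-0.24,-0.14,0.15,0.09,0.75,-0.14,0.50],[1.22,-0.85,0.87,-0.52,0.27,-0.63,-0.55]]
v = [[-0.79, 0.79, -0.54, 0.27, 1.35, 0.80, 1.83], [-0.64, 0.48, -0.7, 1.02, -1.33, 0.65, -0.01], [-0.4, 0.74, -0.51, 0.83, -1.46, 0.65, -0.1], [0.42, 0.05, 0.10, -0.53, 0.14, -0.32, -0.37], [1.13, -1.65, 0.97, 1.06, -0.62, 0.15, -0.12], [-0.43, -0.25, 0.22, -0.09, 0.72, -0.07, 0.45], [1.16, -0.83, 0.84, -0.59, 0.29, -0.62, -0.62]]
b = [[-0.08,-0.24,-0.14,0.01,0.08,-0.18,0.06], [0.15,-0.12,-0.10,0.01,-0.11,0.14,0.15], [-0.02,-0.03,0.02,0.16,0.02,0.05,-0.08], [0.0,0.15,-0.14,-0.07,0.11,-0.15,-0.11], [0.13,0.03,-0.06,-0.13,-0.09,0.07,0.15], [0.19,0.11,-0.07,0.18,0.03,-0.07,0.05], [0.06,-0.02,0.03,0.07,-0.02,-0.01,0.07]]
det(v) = -0.00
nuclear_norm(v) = 9.74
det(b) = -0.00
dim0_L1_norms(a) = [4.92, 4.43, 3.94, 4.44, 6.29, 3.57, 3.77]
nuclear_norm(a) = 10.19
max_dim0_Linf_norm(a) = 1.89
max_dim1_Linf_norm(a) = 1.89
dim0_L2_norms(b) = [0.29, 0.33, 0.24, 0.29, 0.2, 0.29, 0.27]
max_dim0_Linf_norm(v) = 1.83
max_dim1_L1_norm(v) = 6.37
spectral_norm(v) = 3.73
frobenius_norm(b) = 0.74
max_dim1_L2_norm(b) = 0.36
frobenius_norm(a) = 5.42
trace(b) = -0.34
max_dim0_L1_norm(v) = 5.91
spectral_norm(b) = 0.44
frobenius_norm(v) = 5.31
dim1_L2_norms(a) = [2.76, 2.19, 2.12, 1.04, 2.54, 0.97, 2.0]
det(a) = -0.04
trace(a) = -3.00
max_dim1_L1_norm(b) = 0.79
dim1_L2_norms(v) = [2.72, 2.09, 2.05, 0.85, 2.55, 1.01, 1.99]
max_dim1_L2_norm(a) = 2.76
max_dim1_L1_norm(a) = 6.32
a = v + b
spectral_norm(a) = 3.70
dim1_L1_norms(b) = [0.79, 0.78, 0.38, 0.73, 0.66, 0.7, 0.28]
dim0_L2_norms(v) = [2.04, 2.21, 1.66, 1.89, 2.59, 1.41, 2.02]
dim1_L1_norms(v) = [6.37, 4.83, 4.69, 1.93, 5.7, 2.23, 4.95]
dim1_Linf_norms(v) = [1.83, 1.33, 1.46, 0.53, 1.65, 0.72, 1.16]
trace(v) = -2.66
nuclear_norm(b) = 1.57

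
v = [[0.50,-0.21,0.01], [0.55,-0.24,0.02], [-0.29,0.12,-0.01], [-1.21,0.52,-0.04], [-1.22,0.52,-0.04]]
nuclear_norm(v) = 2.07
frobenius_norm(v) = 2.06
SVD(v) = [[-0.26, -0.76, -0.55], [-0.29, 0.53, -0.27], [0.15, 0.27, -0.68], [0.64, -0.25, 0.18], [0.64, 0.11, -0.36]] @ diag([2.061480783757127, 0.008860544327788688, 0.004297552130679996]) @ [[-0.92, 0.39, -0.03], [-0.32, -0.69, 0.65], [0.23, 0.60, 0.76]]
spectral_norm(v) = 2.06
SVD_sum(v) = [[0.50, -0.21, 0.02], [0.55, -0.24, 0.02], [-0.29, 0.12, -0.01], [-1.21, 0.52, -0.04], [-1.22, 0.52, -0.04]] + [[0.0, 0.0, -0.00], [-0.00, -0.00, 0.0], [-0.00, -0.0, 0.00], [0.00, 0.0, -0.0], [-0.0, -0.0, 0.0]] + [[-0.0, -0.00, -0.0], [-0.0, -0.0, -0.00], [-0.0, -0.00, -0.0], [0.0, 0.0, 0.00], [-0.0, -0.0, -0.00]]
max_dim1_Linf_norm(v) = 1.22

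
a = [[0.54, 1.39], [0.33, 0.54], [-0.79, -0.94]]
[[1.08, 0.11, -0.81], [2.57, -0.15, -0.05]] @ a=[[1.26, 2.32],[1.38, 3.54]]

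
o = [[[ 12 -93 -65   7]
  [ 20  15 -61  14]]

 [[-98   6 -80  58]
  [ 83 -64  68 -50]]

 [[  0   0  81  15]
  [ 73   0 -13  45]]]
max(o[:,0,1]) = 6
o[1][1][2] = 68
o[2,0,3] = 15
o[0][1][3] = 14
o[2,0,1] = 0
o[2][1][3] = 45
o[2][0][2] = 81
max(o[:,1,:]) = 83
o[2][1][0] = 73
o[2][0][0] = 0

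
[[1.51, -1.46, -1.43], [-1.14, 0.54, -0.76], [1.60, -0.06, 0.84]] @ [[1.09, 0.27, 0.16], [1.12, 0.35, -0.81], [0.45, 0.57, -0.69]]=[[-0.63, -0.92, 2.41], [-0.98, -0.55, -0.10], [2.05, 0.89, -0.27]]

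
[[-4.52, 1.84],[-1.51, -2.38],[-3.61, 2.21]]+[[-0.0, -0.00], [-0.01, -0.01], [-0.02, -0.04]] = [[-4.52, 1.84], [-1.52, -2.39], [-3.63, 2.17]]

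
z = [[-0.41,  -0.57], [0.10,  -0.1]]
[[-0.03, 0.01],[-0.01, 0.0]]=z @[[-0.04, 0.00],  [0.08, -0.01]]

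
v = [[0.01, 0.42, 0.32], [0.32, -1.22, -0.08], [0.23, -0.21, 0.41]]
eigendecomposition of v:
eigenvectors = [[0.33, -0.89, 0.55], [-0.93, -0.26, 0.06], [-0.15, 0.37, 0.83]]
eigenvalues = [-1.34, -0.0, 0.55]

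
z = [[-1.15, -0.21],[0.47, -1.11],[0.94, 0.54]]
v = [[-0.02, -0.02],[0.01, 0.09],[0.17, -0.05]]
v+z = [[-1.17, -0.23], [0.48, -1.02], [1.11, 0.49]]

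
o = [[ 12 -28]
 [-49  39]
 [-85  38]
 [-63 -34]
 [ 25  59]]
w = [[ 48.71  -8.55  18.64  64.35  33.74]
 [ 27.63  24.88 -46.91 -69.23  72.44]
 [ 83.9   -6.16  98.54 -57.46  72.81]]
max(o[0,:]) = 12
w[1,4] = 72.44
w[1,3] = -69.23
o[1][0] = -49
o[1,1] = 39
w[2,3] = -57.46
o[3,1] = -34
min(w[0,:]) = -8.55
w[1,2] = -46.91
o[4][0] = 25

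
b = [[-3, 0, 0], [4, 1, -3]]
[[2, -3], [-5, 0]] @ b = [[-18, -3, 9], [15, 0, 0]]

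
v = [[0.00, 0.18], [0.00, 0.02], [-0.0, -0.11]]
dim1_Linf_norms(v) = [0.18, 0.02, 0.11]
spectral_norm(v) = 0.21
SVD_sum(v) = [[0.0, 0.18], [0.00, 0.02], [0.0, -0.11]] + [[0.0, 0.00], [-0.00, 0.0], [0.00, 0.00]]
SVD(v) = [[-0.85, -0.53], [-0.09, 0.15], [0.52, -0.84]] @ diag([0.2118962010041709, 0.0]) @ [[-0.0,-1.0], [-1.00,0.00]]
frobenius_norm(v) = 0.21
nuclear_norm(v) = 0.21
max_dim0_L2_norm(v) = 0.21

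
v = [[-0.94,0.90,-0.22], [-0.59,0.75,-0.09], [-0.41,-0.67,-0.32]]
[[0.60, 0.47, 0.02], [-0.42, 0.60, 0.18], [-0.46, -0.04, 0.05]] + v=[[-0.34,  1.37,  -0.20],[-1.01,  1.35,  0.09],[-0.87,  -0.71,  -0.27]]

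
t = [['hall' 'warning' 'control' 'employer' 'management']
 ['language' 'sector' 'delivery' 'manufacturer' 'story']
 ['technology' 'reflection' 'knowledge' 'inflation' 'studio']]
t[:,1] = ['warning', 'sector', 'reflection']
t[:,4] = ['management', 'story', 'studio']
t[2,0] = 'technology'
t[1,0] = 'language'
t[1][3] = 'manufacturer'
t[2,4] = 'studio'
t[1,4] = 'story'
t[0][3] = 'employer'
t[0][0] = 'hall'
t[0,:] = ['hall', 'warning', 'control', 'employer', 'management']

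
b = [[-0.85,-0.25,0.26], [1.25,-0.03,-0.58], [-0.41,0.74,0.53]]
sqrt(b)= [[-0.90+0.15j, -0.79+0.12j, 0.03+0.05j], [2.01-0.16j, (1.19-0.12j), -0.35-0.06j], [(-1.9+0.33j), (-0.39+0.25j), 0.69+0.11j]]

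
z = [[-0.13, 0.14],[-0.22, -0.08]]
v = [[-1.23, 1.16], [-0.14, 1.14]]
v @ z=[[-0.10, -0.26], [-0.23, -0.11]]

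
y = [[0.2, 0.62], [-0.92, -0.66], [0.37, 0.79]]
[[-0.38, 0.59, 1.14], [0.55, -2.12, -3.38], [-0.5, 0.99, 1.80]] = y@[[-0.21, 2.11, 3.06], [-0.54, 0.27, 0.85]]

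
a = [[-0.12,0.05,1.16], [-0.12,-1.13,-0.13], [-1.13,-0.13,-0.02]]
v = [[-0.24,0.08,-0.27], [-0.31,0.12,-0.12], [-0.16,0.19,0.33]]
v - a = [[-0.12, 0.03, -1.43], [-0.19, 1.25, 0.01], [0.97, 0.32, 0.35]]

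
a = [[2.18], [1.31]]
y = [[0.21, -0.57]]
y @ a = [[-0.29]]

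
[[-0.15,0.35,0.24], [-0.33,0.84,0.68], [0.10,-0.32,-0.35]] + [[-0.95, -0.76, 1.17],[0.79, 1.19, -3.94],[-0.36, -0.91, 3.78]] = [[-1.10, -0.41, 1.41], [0.46, 2.03, -3.26], [-0.26, -1.23, 3.43]]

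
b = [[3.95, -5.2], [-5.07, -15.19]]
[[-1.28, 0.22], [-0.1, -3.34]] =b @ [[-0.22, 0.24], [0.08, 0.14]]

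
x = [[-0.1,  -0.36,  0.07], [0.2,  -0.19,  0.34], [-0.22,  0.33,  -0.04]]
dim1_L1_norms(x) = [0.53, 0.73, 0.59]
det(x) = 0.04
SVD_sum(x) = [[0.10, -0.24, 0.13], [0.13, -0.31, 0.17], [-0.13, 0.3, -0.17]] + [[-0.14, -0.13, -0.13], [0.12, 0.12, 0.11], [0.02, 0.02, 0.02]] + [[-0.07, 0.01, 0.06], [-0.06, 0.01, 0.05], [-0.11, 0.01, 0.11]]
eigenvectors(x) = [[0.72+0.00j, (0.72-0j), -0.33+0.00j], [0.34-0.43j, (0.34+0.43j), (0.48+0j)], [(-0.2+0.38j), (-0.2-0.38j), 0.81+0.00j]]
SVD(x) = [[0.48,  -0.74,  0.47],[0.63,  0.67,  0.4],[-0.61,  0.10,  0.79]] @ diag([0.6026496863137155, 0.30527213037708417, 0.19677978046795536]) @ [[0.35, -0.82, 0.45], [0.6, 0.57, 0.56], [-0.72, 0.08, 0.69]]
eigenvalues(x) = [(-0.29+0.25j), (-0.29-0.25j), (0.25+0j)]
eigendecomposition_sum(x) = [[(-0.05+0.22j), -0.15-0.11j, (0.07+0.15j)],[0.11+0.14j, (-0.14+0.04j), (0.12+0.03j)],[-0.10-0.09j, 0.10-0.05j, -0.10-0.01j]] + [[(-0.05-0.22j),-0.15+0.11j,0.07-0.15j],[0.11-0.14j,(-0.14-0.04j),(0.12-0.03j)],[(-0.1+0.09j),0.10+0.05j,(-0.1+0.01j)]] + [[(0.01+0j), (-0.06-0j), (-0.06+0j)],[-0.01-0.00j, (0.08+0j), (0.09-0j)],[-0.02-0.00j, 0.14+0.00j, 0.16-0.00j]]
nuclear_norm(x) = 1.10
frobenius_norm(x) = 0.70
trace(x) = -0.33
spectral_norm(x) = 0.60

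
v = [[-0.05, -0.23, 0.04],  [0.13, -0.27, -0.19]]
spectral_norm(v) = 0.39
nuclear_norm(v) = 0.57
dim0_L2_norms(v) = [0.14, 0.35, 0.19]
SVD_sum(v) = [[0.04, -0.16, -0.07], [0.08, -0.31, -0.13]] + [[-0.09, -0.07, 0.11], [0.05, 0.04, -0.06]]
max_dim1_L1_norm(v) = 0.59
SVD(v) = [[-0.46, -0.89], [-0.89, 0.46]] @ diag([0.3879858420527245, 0.17990827209063606]) @ [[-0.24, 0.89, 0.39], [0.58, 0.45, -0.68]]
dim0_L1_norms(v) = [0.18, 0.5, 0.23]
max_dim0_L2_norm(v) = 0.35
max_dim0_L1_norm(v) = 0.5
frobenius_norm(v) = 0.43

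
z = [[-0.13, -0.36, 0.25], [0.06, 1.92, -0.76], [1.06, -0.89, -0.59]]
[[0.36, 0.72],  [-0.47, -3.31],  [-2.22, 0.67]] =z @ [[-1.01, 0.38],[0.35, -1.2],[1.42, 1.35]]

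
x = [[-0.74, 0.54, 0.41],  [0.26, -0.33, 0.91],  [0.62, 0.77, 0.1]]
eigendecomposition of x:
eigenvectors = [[0.35+0.00j, (-0.66+0j), (-0.66-0j)], [(0.58+0j), (0.15-0.56j), 0.15+0.56j], [0.74+0.00j, (0.2+0.43j), 0.20-0.43j]]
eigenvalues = [(1+0j), (-0.98+0.19j), (-0.98-0.19j)]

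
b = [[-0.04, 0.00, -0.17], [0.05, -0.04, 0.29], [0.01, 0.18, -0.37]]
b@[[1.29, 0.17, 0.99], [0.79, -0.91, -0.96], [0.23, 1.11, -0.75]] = [[-0.09,-0.2,0.09], [0.1,0.37,-0.13], [0.07,-0.57,0.11]]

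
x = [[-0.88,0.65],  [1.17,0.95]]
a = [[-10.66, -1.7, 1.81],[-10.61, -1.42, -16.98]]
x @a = [[2.48,0.57,-12.63], [-22.55,-3.34,-14.01]]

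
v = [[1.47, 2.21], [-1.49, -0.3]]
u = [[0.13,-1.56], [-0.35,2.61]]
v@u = [[-0.58, 3.47], [-0.09, 1.54]]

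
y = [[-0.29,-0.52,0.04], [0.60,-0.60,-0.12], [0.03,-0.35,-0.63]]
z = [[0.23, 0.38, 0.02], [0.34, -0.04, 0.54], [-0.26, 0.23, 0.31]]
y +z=[[-0.06, -0.14, 0.06], [0.94, -0.64, 0.42], [-0.23, -0.12, -0.32]]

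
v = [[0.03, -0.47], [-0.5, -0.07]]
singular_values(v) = [0.51, 0.46]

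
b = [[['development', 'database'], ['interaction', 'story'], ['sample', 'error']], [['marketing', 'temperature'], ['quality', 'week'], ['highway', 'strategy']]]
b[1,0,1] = 'temperature'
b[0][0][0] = 'development'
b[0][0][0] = 'development'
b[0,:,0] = ['development', 'interaction', 'sample']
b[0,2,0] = 'sample'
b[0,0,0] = 'development'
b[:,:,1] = [['database', 'story', 'error'], ['temperature', 'week', 'strategy']]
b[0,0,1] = 'database'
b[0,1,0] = 'interaction'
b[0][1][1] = 'story'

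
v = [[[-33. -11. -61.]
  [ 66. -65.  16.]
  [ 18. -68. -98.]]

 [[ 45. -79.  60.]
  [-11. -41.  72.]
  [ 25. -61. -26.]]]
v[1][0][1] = -79.0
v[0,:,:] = [[-33.0, -11.0, -61.0], [66.0, -65.0, 16.0], [18.0, -68.0, -98.0]]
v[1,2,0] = 25.0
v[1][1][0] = -11.0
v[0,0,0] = -33.0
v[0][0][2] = -61.0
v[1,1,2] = 72.0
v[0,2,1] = -68.0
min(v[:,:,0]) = -33.0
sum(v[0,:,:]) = -236.0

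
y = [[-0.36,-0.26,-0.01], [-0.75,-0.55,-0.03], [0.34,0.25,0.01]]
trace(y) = -0.90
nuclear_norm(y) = 1.12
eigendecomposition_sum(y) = [[(-0.36+0j), -0.26+0.00j, -0.01+0.00j], [-0.75+0.00j, -0.55+0.00j, -0.03+0.00j], [0.34-0.00j, 0.25-0.00j, (0.01-0j)]] + [[(-0+0j), 0.00+0.00j, 0.00+0.00j], [-0j, -0.00-0.00j, (-0-0j)], [(-0-0j), 0j, -0.00+0.00j]] + [[-0.00-0.00j, -0j, -0j], [0j, (-0+0j), -0.00+0.00j], [(-0+0j), 0.00-0.00j, (-0-0j)]]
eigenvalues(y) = [(-0.89+0j), (-0+0j), (-0-0j)]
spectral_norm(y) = 1.11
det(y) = -0.00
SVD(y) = [[-0.4, 0.78, 0.48], [-0.84, -0.53, 0.16], [0.38, -0.34, 0.86]] @ diag([1.1141670957846057, 0.005153268505783672, 0.0022641763633388613]) @ [[0.81, 0.59, 0.03], [-0.29, 0.35, 0.89], [-0.52, 0.73, -0.45]]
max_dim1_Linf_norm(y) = 0.75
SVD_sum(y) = [[-0.36, -0.26, -0.01], [-0.75, -0.55, -0.03], [0.34, 0.25, 0.01]] + [[-0.00, 0.00, 0.0], [0.0, -0.0, -0.00], [0.00, -0.00, -0.0]] + [[-0.00, 0.0, -0.0], [-0.0, 0.00, -0.0], [-0.0, 0.0, -0.0]]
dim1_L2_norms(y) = [0.44, 0.93, 0.42]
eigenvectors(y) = [[-0.40+0.00j, (-0.49+0.02j), -0.49-0.02j], [(-0.83+0j), 0.68+0.00j, 0.68-0.00j], [0.38+0.00j, -0.13-0.52j, (-0.13+0.52j)]]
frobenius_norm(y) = 1.11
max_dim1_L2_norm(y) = 0.93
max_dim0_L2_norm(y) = 0.9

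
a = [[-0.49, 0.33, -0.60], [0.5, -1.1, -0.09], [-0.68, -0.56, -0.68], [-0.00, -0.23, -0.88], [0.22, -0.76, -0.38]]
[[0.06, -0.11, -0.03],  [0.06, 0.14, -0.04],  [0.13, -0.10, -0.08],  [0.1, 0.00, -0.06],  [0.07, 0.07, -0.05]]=a @ [[-0.04, 0.18, 0.02], [-0.06, -0.05, 0.04], [-0.1, 0.01, 0.06]]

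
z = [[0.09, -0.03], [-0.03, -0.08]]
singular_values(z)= [0.1, 0.09]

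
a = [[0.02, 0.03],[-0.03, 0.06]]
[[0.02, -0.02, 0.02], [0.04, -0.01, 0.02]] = a @ [[0.05, -0.52, 0.35], [0.64, -0.41, 0.57]]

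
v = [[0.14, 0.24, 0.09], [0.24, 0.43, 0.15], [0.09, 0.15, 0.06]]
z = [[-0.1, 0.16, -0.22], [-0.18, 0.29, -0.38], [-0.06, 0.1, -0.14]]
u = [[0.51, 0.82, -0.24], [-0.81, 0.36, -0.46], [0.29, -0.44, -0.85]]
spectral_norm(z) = 0.61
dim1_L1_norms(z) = [0.48, 0.85, 0.3]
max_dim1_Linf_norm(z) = 0.38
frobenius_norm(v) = 0.62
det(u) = -0.99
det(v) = 0.00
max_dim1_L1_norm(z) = 0.85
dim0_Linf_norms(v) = [0.24, 0.43, 0.15]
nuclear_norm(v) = 0.63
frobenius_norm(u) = 1.73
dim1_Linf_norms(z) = [0.22, 0.38, 0.14]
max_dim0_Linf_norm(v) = 0.43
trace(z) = 0.05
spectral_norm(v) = 0.62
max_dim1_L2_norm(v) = 0.51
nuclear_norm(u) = 2.99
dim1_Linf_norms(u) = [0.82, 0.81, 0.85]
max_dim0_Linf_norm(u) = 0.85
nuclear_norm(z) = 0.62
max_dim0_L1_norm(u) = 1.62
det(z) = 0.00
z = v @ u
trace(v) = 0.63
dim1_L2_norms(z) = [0.29, 0.51, 0.18]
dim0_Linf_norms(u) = [0.81, 0.82, 0.85]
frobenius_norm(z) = 0.61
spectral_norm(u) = 1.00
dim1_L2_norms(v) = [0.29, 0.51, 0.18]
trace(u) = 0.02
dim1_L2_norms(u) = [1.0, 1.0, 1.0]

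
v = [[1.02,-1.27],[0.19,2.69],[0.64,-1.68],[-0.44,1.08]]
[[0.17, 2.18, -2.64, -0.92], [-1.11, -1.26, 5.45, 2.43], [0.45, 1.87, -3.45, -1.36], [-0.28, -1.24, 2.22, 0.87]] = v @ [[-0.32, 1.43, -0.06, 0.21], [-0.39, -0.57, 2.03, 0.89]]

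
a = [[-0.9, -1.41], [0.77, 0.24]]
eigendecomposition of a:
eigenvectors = [[(0.8+0j), 0.80-0.00j], [(-0.33-0.5j), -0.33+0.50j]]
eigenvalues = [(-0.33+0.87j), (-0.33-0.87j)]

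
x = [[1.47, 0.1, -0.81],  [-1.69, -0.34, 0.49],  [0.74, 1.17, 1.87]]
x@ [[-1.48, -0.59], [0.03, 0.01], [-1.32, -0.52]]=[[-1.1, -0.45], [1.84, 0.74], [-3.53, -1.4]]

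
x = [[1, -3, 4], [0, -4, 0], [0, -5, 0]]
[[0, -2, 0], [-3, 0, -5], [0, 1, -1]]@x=[[0, 8, 0], [-3, 34, -12], [0, 1, 0]]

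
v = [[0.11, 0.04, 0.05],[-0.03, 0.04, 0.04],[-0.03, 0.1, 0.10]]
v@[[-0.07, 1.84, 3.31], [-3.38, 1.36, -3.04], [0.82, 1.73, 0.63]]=[[-0.1,0.34,0.27], [-0.10,0.07,-0.20], [-0.25,0.25,-0.34]]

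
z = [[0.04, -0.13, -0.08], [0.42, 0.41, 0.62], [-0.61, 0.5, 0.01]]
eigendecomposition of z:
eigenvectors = [[0.04, 0.45, -0.19], [0.62, 0.57, 0.76], [-0.79, -0.69, 0.62]]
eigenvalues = [-0.35, -0.0, 0.81]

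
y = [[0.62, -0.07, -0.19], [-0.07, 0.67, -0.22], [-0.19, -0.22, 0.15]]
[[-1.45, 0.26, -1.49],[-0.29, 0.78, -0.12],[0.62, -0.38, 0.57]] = y@[[-1.76, 0.04, -1.87], [0.01, 0.68, 0.18], [1.90, -1.48, 1.68]]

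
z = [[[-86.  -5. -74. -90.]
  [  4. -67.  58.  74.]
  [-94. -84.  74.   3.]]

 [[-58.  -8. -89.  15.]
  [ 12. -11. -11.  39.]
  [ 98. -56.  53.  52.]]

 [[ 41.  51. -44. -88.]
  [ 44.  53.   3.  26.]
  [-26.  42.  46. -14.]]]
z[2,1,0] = 44.0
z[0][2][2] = 74.0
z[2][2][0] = -26.0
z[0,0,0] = -86.0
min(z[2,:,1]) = 42.0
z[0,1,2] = 58.0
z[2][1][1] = 53.0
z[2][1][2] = 3.0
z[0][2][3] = 3.0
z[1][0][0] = -58.0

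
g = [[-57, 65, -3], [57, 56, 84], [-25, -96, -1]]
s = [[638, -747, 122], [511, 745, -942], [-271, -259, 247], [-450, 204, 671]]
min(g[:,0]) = -57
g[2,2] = -1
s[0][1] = -747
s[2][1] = -259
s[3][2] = 671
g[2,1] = -96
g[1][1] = 56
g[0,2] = -3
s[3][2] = 671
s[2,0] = -271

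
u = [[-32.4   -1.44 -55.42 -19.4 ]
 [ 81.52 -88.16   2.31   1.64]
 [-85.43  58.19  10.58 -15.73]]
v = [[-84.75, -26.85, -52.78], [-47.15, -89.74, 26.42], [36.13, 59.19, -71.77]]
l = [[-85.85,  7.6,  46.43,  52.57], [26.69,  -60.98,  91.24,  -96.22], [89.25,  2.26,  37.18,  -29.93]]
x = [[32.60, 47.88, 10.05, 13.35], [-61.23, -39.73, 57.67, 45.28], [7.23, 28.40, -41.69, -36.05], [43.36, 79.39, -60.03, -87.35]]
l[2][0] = 89.25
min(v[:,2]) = -71.77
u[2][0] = -85.43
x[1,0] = -61.23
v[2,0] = 36.13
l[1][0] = 26.69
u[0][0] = -32.4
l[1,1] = -60.98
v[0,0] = -84.75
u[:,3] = [-19.4, 1.64, -15.73]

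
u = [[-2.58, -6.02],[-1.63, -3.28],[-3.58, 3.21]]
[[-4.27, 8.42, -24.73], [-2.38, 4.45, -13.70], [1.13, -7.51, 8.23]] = u @ [[0.23,0.61,1.0], [0.61,-1.66,3.68]]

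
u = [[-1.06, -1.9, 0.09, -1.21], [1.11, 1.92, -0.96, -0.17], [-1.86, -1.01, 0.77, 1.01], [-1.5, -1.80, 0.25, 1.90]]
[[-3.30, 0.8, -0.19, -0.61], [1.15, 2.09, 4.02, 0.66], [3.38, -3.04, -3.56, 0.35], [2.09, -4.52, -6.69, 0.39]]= u @ [[-2.09,  0.18,  -0.64,  -0.46], [2.05,  0.51,  1.81,  0.38], [0.24,  -0.65,  -0.92,  -0.51], [1.36,  -1.67,  -2.19,  0.27]]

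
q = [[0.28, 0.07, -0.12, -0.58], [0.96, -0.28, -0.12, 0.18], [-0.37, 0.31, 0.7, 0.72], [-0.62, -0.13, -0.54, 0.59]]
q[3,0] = -0.62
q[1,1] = -0.284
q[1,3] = 0.184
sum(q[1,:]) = 0.7369999999999999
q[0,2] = -0.116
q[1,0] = 0.962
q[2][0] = -0.369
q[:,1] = [0.067, -0.284, 0.309, -0.129]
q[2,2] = 0.697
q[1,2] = -0.125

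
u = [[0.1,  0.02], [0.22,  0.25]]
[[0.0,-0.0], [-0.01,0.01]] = u @ [[0.04, -0.06], [-0.06, 0.09]]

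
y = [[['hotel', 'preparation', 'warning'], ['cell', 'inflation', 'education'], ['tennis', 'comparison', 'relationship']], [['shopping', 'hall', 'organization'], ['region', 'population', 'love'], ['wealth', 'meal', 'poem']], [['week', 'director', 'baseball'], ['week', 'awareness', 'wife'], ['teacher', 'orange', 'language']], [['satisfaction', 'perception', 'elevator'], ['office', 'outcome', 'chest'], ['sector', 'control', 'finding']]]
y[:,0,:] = [['hotel', 'preparation', 'warning'], ['shopping', 'hall', 'organization'], ['week', 'director', 'baseball'], ['satisfaction', 'perception', 'elevator']]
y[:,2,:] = [['tennis', 'comparison', 'relationship'], ['wealth', 'meal', 'poem'], ['teacher', 'orange', 'language'], ['sector', 'control', 'finding']]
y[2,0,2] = 'baseball'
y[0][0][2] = 'warning'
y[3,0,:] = ['satisfaction', 'perception', 'elevator']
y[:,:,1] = [['preparation', 'inflation', 'comparison'], ['hall', 'population', 'meal'], ['director', 'awareness', 'orange'], ['perception', 'outcome', 'control']]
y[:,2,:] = [['tennis', 'comparison', 'relationship'], ['wealth', 'meal', 'poem'], ['teacher', 'orange', 'language'], ['sector', 'control', 'finding']]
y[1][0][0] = 'shopping'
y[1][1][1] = 'population'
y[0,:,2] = ['warning', 'education', 'relationship']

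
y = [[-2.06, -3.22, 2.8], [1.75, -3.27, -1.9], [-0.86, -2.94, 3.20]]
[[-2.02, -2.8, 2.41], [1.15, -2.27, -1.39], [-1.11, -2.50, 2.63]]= y@[[0.76, 0.09, -0.06], [0.09, 0.77, -0.05], [-0.06, -0.05, 0.76]]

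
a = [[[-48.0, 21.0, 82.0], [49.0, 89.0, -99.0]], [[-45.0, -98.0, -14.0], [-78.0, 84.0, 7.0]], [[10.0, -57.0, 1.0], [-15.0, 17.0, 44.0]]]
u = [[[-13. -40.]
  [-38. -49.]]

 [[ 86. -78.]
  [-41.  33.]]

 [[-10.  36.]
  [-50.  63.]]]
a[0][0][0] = -48.0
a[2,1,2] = 44.0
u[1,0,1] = -78.0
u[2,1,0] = -50.0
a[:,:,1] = [[21.0, 89.0], [-98.0, 84.0], [-57.0, 17.0]]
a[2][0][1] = -57.0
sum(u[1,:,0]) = 45.0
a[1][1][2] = 7.0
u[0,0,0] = -13.0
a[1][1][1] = 84.0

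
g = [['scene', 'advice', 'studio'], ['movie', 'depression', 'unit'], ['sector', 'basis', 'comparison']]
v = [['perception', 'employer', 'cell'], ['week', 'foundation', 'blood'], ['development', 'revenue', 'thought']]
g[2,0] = 'sector'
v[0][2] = 'cell'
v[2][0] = 'development'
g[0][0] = 'scene'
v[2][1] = 'revenue'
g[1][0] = 'movie'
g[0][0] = 'scene'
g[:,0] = ['scene', 'movie', 'sector']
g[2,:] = ['sector', 'basis', 'comparison']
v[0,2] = 'cell'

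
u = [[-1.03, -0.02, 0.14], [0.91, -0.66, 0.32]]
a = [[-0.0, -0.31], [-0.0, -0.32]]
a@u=[[-0.28,0.2,-0.10], [-0.29,0.21,-0.1]]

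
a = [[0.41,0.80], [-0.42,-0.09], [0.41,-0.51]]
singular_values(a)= [0.98, 0.68]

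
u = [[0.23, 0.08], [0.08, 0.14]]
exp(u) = [[1.26, 0.10], [0.1, 1.15]]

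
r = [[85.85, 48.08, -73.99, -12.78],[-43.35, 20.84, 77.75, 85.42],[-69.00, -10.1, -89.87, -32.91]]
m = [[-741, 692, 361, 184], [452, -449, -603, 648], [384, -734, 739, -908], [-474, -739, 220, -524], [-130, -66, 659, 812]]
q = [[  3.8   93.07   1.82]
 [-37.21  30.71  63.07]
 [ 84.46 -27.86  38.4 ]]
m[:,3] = [184, 648, -908, -524, 812]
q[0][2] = 1.82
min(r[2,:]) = -89.87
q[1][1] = 30.71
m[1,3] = 648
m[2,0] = 384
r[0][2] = -73.99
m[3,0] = -474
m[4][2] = 659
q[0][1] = 93.07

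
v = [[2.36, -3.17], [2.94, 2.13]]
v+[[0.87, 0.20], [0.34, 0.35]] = [[3.23, -2.97], [3.28, 2.48]]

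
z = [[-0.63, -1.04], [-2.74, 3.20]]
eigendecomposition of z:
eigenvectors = [[-0.85,0.23],  [-0.52,-0.97]]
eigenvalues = [-1.27, 3.84]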